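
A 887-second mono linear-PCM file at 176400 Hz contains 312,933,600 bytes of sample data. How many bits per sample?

Bytes per sample = 312,933,600 / (176,400 × 887 × 1) = 312,933,600 / 156,466,800 = 2.
Bit depth = 2 × 8 = 16 bits.

16 bits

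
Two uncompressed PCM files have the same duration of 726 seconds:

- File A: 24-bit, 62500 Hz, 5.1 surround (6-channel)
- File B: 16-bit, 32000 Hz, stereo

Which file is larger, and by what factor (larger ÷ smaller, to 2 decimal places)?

File A: 62,500 × 3 × 6 = 1,125,000 bytes/s.
File B: 32,000 × 2 × 2 = 128,000 bytes/s.
File A is larger; ratio = 816,750,000 / 92,928,000 = 8.79.

File A, by a factor of 8.79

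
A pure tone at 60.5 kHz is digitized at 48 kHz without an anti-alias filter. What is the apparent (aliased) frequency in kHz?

Nyquist = 48,000/2 = 24,000 Hz; 60,500 Hz exceeds it.
Alias = |60,500 − 1×48,000| = |60,500 − 48,000| = 12,500 Hz = 12.5 kHz.

12.5 kHz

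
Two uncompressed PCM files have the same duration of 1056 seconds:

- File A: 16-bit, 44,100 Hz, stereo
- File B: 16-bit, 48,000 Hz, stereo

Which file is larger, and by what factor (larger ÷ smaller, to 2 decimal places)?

File A: 44,100 × 2 × 2 = 176,400 bytes/s.
File B: 48,000 × 2 × 2 = 192,000 bytes/s.
File B is larger; ratio = 202,752,000 / 186,278,400 = 1.09.

File B, by a factor of 1.09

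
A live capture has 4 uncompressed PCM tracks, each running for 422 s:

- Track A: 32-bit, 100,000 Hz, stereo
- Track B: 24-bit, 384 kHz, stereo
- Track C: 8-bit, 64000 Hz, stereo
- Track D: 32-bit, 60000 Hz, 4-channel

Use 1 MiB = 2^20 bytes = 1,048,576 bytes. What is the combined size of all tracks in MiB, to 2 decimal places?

Track A: 100,000 × 422 × 4 × 2 = 337,600,000 bytes.
Track B: 384,000 × 422 × 3 × 2 = 972,288,000 bytes.
Track C: 64,000 × 422 × 1 × 2 = 54,016,000 bytes.
Track D: 60,000 × 422 × 4 × 4 = 405,120,000 bytes.
Total = 1,769,024,000 bytes = 1687.07 MiB.

1687.07 MiB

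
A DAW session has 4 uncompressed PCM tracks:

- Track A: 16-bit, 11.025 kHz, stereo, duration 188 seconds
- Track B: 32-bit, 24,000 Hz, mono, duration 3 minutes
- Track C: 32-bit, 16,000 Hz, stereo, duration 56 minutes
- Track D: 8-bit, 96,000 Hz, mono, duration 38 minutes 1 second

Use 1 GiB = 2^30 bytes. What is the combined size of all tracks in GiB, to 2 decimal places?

0.63 GiB

Track A: 11,025 × 188 × 2 × 2 = 8,290,800 bytes.
Track B: 3 minutes = 180 s; 24,000 × 180 × 4 × 1 = 17,280,000 bytes.
Track C: 56 minutes = 3,360 s; 16,000 × 3,360 × 4 × 2 = 430,080,000 bytes.
Track D: 38 minutes 1 second = 2,281 s; 96,000 × 2,281 × 1 × 1 = 218,976,000 bytes.
Total = 674,626,800 bytes = 0.63 GiB.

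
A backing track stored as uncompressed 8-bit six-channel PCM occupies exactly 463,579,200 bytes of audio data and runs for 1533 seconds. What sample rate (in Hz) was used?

50,400 Hz

Bytes = sample_rate × seconds × bytes_per_sample × channels.
sample_rate = 463,579,200 / (1,533 × 1 × 6) = 463,579,200 / 9,198 = 50,400 Hz.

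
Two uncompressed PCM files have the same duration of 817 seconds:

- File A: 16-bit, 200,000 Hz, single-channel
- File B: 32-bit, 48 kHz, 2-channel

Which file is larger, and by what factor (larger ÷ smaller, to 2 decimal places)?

File A: 200,000 × 2 × 1 = 400,000 bytes/s.
File B: 48,000 × 4 × 2 = 384,000 bytes/s.
File A is larger; ratio = 326,800,000 / 313,728,000 = 1.04.

File A, by a factor of 1.04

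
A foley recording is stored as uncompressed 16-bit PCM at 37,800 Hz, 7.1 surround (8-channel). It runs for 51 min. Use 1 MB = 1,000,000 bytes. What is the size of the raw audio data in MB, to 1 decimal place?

Duration = 51 min = 3,060 s.
Bytes = 37,800 samples/s × 3,060 s × 2 bytes/sample × 8 ch = 1,850,688,000 bytes.
1,850,688,000 / 1,000,000 = 1850.7 MB.

1850.7 MB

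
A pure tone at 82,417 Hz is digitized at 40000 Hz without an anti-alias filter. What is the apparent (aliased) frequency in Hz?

2,417 Hz

Nyquist = 40,000/2 = 20,000 Hz; 82,417 Hz exceeds it.
Alias = |82,417 − 2×40,000| = |82,417 − 80,000| = 2,417 Hz.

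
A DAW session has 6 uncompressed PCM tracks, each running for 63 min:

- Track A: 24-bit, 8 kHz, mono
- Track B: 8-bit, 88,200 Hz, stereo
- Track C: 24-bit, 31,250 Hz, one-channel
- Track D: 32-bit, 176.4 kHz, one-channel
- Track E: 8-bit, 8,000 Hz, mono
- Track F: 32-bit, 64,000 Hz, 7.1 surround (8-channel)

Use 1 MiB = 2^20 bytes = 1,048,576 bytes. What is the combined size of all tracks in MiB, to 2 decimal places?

63 min = 3,780 s.
Track A: 8,000 × 3,780 × 3 × 1 = 90,720,000 bytes.
Track B: 88,200 × 3,780 × 1 × 2 = 666,792,000 bytes.
Track C: 31,250 × 3,780 × 3 × 1 = 354,375,000 bytes.
Track D: 176,400 × 3,780 × 4 × 1 = 2,667,168,000 bytes.
Track E: 8,000 × 3,780 × 1 × 1 = 30,240,000 bytes.
Track F: 64,000 × 3,780 × 4 × 8 = 7,741,440,000 bytes.
Total = 11,550,735,000 bytes = 11015.64 MiB.

11015.64 MiB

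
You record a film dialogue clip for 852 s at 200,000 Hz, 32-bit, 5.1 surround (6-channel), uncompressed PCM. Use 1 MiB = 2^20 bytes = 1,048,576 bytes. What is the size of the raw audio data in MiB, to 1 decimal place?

Bytes = 200,000 samples/s × 852 s × 4 bytes/sample × 6 ch = 4,089,600,000 bytes.
4,089,600,000 / 1,048,576 = 3900.1 MiB.

3900.1 MiB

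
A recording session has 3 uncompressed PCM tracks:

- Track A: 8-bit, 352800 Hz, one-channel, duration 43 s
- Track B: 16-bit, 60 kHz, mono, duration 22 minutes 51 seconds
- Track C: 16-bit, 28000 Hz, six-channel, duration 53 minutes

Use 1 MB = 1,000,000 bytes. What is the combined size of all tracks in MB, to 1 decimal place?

1248.2 MB

Track A: 352,800 × 43 × 1 × 1 = 15,170,400 bytes.
Track B: 22 minutes 51 seconds = 1,371 s; 60,000 × 1,371 × 2 × 1 = 164,520,000 bytes.
Track C: 53 minutes = 3,180 s; 28,000 × 3,180 × 2 × 6 = 1,068,480,000 bytes.
Total = 1,248,170,400 bytes = 1248.2 MB.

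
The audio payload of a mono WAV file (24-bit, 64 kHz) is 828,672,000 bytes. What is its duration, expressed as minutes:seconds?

71:56

Byte rate = 64,000 × 3 × 1 = 192,000 bytes/s.
Duration = 828,672,000 / 192,000 = 4,316 s.
4,316 s = 71:56.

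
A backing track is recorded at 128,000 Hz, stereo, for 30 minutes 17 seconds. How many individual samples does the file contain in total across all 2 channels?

465,152,000 samples

30 minutes 17 seconds = 1,817 s.
128,000 × 1,817 s × 2 ch = 465,152,000 samples.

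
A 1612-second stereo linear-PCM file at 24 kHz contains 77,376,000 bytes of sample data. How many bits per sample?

Bytes per sample = 77,376,000 / (24,000 × 1,612 × 2) = 77,376,000 / 77,376,000 = 1.
Bit depth = 1 × 8 = 8 bits.

8 bits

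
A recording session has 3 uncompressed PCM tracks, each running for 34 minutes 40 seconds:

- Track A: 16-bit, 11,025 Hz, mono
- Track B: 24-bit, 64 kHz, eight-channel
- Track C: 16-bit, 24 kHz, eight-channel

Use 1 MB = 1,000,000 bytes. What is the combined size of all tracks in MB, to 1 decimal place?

34 minutes 40 seconds = 2,080 s.
Track A: 11,025 × 2,080 × 2 × 1 = 45,864,000 bytes.
Track B: 64,000 × 2,080 × 3 × 8 = 3,194,880,000 bytes.
Track C: 24,000 × 2,080 × 2 × 8 = 798,720,000 bytes.
Total = 4,039,464,000 bytes = 4039.5 MB.

4039.5 MB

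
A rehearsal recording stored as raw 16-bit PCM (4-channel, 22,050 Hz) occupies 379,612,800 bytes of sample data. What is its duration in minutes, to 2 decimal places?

35.87 minutes

Byte rate = 22,050 × 2 × 4 = 176,400 bytes/s.
Duration = 379,612,800 / 176,400 = 2,152 s.
2,152 s / 60 = 35.87 minutes.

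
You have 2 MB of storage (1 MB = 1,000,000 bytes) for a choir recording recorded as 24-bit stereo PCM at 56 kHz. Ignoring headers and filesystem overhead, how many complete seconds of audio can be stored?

Uncompressed byte rate = 56,000 × 3 × 2 = 336,000 bytes/s.
Capacity = 2 × 1,000,000 = 2,000,000 bytes.
2,000,000 / 336,000 ≈ 5.95 s → 5 seconds.

5 seconds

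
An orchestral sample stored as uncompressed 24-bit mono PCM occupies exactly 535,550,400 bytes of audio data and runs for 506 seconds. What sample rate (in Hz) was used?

Bytes = sample_rate × seconds × bytes_per_sample × channels.
sample_rate = 535,550,400 / (506 × 3 × 1) = 535,550,400 / 1,518 = 352,800 Hz.

352,800 Hz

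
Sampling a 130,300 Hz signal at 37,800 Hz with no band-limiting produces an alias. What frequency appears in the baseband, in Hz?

Nyquist = 37,800/2 = 18,900 Hz; 130,300 Hz exceeds it.
Alias = |130,300 − 3×37,800| = |130,300 − 113,400| = 16,900 Hz.

16,900 Hz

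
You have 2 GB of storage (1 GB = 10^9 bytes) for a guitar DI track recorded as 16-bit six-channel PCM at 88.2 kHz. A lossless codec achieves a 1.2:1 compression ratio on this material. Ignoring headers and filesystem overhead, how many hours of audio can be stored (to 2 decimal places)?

Uncompressed byte rate = 88,200 × 2 × 6 = 1,058,400 bytes/s.
After 1.2:1 compression, effective rate ≈ 882000 bytes/s.
Capacity = 2 × 1,000,000,000 = 2,000,000,000 bytes.
2,000,000,000 / effective rate ≈ 2267.57 s → 0.63 hours.

0.63 hours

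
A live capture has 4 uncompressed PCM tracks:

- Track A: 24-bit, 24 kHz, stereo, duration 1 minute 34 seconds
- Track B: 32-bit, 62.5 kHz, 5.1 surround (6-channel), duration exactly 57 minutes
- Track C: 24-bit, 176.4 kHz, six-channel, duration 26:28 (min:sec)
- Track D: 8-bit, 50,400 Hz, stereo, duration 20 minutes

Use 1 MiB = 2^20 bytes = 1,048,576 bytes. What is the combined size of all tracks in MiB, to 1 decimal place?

Track A: 1 minute 34 seconds = 94 s; 24,000 × 94 × 3 × 2 = 13,536,000 bytes.
Track B: exactly 57 minutes = 3,420 s; 62,500 × 3,420 × 4 × 6 = 5,130,000,000 bytes.
Track C: 26:28 (min:sec) = 1,588 s; 176,400 × 1,588 × 3 × 6 = 5,042,217,600 bytes.
Track D: 20 minutes = 1,200 s; 50,400 × 1,200 × 1 × 2 = 120,960,000 bytes.
Total = 10,306,713,600 bytes = 9829.2 MiB.

9829.2 MiB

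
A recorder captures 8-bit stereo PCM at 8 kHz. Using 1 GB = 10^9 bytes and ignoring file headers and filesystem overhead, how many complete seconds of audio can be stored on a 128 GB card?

8,000,000 seconds

Uncompressed byte rate = 8,000 × 1 × 2 = 16,000 bytes/s.
Capacity = 128 × 1,000,000,000 = 128,000,000,000 bytes.
128,000,000,000 / 16,000 ≈ 8000000 s → 8,000,000 seconds.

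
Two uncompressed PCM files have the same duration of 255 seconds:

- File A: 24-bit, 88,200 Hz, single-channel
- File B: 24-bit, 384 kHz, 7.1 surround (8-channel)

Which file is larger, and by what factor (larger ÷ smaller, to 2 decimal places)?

File B, by a factor of 34.83

File A: 88,200 × 3 × 1 = 264,600 bytes/s.
File B: 384,000 × 3 × 8 = 9,216,000 bytes/s.
File B is larger; ratio = 2,350,080,000 / 67,473,000 = 34.83.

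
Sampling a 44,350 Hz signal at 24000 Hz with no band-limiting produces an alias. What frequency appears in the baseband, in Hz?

3,650 Hz

Nyquist = 24,000/2 = 12,000 Hz; 44,350 Hz exceeds it.
Alias = |44,350 − 2×24,000| = |44,350 − 48,000| = 3,650 Hz.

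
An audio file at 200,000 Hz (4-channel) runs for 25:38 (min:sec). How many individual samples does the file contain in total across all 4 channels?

25:38 (min:sec) = 1,538 s.
200,000 × 1,538 s × 4 ch = 1,230,400,000 samples.

1,230,400,000 samples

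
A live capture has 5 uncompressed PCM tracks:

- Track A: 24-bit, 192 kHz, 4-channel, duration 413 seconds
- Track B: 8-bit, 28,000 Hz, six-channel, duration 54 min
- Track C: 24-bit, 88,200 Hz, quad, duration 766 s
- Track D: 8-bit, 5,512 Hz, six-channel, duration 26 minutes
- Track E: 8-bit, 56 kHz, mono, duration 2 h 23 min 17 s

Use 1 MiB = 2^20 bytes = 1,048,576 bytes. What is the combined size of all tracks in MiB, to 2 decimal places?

2708.08 MiB

Track A: 192,000 × 413 × 3 × 4 = 951,552,000 bytes.
Track B: 54 min = 3,240 s; 28,000 × 3,240 × 1 × 6 = 544,320,000 bytes.
Track C: 88,200 × 766 × 3 × 4 = 810,734,400 bytes.
Track D: 26 minutes = 1,560 s; 5,512 × 1,560 × 1 × 6 = 51,592,320 bytes.
Track E: 2 h 23 min 17 s = 8,597 s; 56,000 × 8,597 × 1 × 1 = 481,432,000 bytes.
Total = 2,839,630,720 bytes = 2708.08 MiB.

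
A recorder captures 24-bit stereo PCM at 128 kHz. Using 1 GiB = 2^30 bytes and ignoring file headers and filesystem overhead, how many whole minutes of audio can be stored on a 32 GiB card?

745 minutes

Uncompressed byte rate = 128,000 × 3 × 2 = 768,000 bytes/s.
Capacity = 32 × 1,073,741,824 = 34,359,738,368 bytes.
34,359,738,368 / 768,000 ≈ 44739.24 s → 745 minutes.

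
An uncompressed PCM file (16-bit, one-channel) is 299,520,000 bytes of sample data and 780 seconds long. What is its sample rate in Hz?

Bytes = sample_rate × seconds × bytes_per_sample × channels.
sample_rate = 299,520,000 / (780 × 2 × 1) = 299,520,000 / 1,560 = 192,000 Hz.

192,000 Hz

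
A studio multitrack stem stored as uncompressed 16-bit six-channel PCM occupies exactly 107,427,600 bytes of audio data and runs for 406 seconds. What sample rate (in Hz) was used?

Bytes = sample_rate × seconds × bytes_per_sample × channels.
sample_rate = 107,427,600 / (406 × 2 × 6) = 107,427,600 / 4,872 = 22,050 Hz.

22,050 Hz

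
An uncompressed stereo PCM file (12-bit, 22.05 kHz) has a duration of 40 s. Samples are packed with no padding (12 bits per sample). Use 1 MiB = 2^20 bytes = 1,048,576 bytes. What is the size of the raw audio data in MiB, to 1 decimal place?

2.5 MiB

Bits = 22,050 × 40 × 12 × 2 = 21,168,000 bits = 2,646,000 bytes.
2,646,000 / 1,048,576 = 2.5 MiB.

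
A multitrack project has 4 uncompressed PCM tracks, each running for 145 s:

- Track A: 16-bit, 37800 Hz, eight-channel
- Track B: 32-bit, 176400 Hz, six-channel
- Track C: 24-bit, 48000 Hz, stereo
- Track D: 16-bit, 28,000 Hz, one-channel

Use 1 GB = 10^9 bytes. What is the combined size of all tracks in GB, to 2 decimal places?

0.75 GB

Track A: 37,800 × 145 × 2 × 8 = 87,696,000 bytes.
Track B: 176,400 × 145 × 4 × 6 = 613,872,000 bytes.
Track C: 48,000 × 145 × 3 × 2 = 41,760,000 bytes.
Track D: 28,000 × 145 × 2 × 1 = 8,120,000 bytes.
Total = 751,448,000 bytes = 0.75 GB.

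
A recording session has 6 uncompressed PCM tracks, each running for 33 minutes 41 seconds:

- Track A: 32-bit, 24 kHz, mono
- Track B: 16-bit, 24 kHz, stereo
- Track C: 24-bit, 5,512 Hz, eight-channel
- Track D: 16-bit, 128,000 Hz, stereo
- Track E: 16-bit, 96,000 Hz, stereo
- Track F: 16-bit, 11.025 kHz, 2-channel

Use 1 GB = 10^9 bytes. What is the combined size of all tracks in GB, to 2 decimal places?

33 minutes 41 seconds = 2,021 s.
Track A: 24,000 × 2,021 × 4 × 1 = 194,016,000 bytes.
Track B: 24,000 × 2,021 × 2 × 2 = 194,016,000 bytes.
Track C: 5,512 × 2,021 × 3 × 8 = 267,354,048 bytes.
Track D: 128,000 × 2,021 × 2 × 2 = 1,034,752,000 bytes.
Track E: 96,000 × 2,021 × 2 × 2 = 776,064,000 bytes.
Track F: 11,025 × 2,021 × 2 × 2 = 89,126,100 bytes.
Total = 2,555,328,148 bytes = 2.56 GB.

2.56 GB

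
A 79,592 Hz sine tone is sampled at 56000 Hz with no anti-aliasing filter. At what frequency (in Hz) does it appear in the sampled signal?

23,592 Hz

Nyquist = 56,000/2 = 28,000 Hz; 79,592 Hz exceeds it.
Alias = |79,592 − 1×56,000| = |79,592 − 56,000| = 23,592 Hz.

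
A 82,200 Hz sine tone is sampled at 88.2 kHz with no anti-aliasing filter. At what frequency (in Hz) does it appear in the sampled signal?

6,000 Hz

Nyquist = 88,200/2 = 44,100 Hz; 82,200 Hz exceeds it.
Alias = |82,200 − 1×88,200| = |82,200 − 88,200| = 6,000 Hz.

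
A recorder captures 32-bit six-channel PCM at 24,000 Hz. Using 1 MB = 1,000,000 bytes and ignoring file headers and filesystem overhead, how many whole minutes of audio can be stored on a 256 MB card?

Uncompressed byte rate = 24,000 × 4 × 6 = 576,000 bytes/s.
Capacity = 256 × 1,000,000 = 256,000,000 bytes.
256,000,000 / 576,000 ≈ 444.44 s → 7 minutes.

7 minutes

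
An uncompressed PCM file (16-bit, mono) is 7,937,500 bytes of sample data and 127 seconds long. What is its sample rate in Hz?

Bytes = sample_rate × seconds × bytes_per_sample × channels.
sample_rate = 7,937,500 / (127 × 2 × 1) = 7,937,500 / 254 = 31,250 Hz.

31,250 Hz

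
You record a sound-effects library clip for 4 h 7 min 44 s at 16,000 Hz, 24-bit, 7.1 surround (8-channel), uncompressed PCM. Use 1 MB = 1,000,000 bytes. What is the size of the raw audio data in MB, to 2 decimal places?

Duration = 4 h 7 min 44 s = 14,864 s.
Bytes = 16,000 samples/s × 14,864 s × 3 bytes/sample × 8 ch = 5,707,776,000 bytes.
5,707,776,000 / 1,000,000 = 5707.78 MB.

5707.78 MB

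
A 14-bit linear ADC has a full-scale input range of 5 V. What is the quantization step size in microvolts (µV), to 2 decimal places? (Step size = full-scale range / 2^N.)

305.18 µV

5 V / 2^14 = 5 / 16,384 V = 305.18 µV.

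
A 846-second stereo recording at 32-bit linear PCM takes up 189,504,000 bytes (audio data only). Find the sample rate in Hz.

Bytes = sample_rate × seconds × bytes_per_sample × channels.
sample_rate = 189,504,000 / (846 × 4 × 2) = 189,504,000 / 6,768 = 28,000 Hz.

28,000 Hz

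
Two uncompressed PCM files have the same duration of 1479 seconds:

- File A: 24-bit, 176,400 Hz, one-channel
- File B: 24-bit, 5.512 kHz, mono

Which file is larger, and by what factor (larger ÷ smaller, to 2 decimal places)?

File A: 176,400 × 3 × 1 = 529,200 bytes/s.
File B: 5,512 × 3 × 1 = 16,536 bytes/s.
File A is larger; ratio = 782,686,800 / 24,456,744 = 32.00.

File A, by a factor of 32.00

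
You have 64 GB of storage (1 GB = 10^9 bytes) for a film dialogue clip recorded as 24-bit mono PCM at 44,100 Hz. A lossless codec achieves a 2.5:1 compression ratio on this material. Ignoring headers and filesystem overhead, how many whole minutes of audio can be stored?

20,156 minutes

Uncompressed byte rate = 44,100 × 3 × 1 = 132,300 bytes/s.
After 2.5:1 compression, effective rate ≈ 52920 bytes/s.
Capacity = 64 × 1,000,000,000 = 64,000,000,000 bytes.
64,000,000,000 / effective rate ≈ 1209372.64 s → 20,156 minutes.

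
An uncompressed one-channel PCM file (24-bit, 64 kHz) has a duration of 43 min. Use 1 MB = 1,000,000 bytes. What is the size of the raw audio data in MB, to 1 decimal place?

Duration = 43 min = 2,580 s.
Bytes = 64,000 samples/s × 2,580 s × 3 bytes/sample × 1 ch = 495,360,000 bytes.
495,360,000 / 1,000,000 = 495.4 MB.

495.4 MB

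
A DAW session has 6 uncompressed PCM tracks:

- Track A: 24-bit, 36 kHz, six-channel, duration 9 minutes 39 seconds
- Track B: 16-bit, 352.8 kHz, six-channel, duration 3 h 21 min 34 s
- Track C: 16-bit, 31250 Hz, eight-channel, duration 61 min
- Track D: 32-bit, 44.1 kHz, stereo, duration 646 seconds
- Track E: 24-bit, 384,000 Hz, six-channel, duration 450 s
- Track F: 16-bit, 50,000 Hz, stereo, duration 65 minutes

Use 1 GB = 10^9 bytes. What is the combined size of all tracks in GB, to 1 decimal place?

Track A: 9 minutes 39 seconds = 579 s; 36,000 × 579 × 3 × 6 = 375,192,000 bytes.
Track B: 3 h 21 min 34 s = 12,094 s; 352,800 × 12,094 × 2 × 6 = 51,201,158,400 bytes.
Track C: 61 min = 3,660 s; 31,250 × 3,660 × 2 × 8 = 1,830,000,000 bytes.
Track D: 44,100 × 646 × 4 × 2 = 227,908,800 bytes.
Track E: 384,000 × 450 × 3 × 6 = 3,110,400,000 bytes.
Track F: 65 minutes = 3,900 s; 50,000 × 3,900 × 2 × 2 = 780,000,000 bytes.
Total = 57,524,659,200 bytes = 57.5 GB.

57.5 GB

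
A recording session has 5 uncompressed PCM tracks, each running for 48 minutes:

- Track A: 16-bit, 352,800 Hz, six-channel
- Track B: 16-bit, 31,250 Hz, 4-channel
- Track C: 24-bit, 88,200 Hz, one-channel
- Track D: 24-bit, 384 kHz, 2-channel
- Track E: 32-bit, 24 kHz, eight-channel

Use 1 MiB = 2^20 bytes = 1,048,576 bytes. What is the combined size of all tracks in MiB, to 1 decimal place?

21478.8 MiB

48 minutes = 2,880 s.
Track A: 352,800 × 2,880 × 2 × 6 = 12,192,768,000 bytes.
Track B: 31,250 × 2,880 × 2 × 4 = 720,000,000 bytes.
Track C: 88,200 × 2,880 × 3 × 1 = 762,048,000 bytes.
Track D: 384,000 × 2,880 × 3 × 2 = 6,635,520,000 bytes.
Track E: 24,000 × 2,880 × 4 × 8 = 2,211,840,000 bytes.
Total = 22,522,176,000 bytes = 21478.8 MiB.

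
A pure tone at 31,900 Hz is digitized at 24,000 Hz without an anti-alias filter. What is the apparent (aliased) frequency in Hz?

Nyquist = 24,000/2 = 12,000 Hz; 31,900 Hz exceeds it.
Alias = |31,900 − 1×24,000| = |31,900 − 24,000| = 7,900 Hz.

7,900 Hz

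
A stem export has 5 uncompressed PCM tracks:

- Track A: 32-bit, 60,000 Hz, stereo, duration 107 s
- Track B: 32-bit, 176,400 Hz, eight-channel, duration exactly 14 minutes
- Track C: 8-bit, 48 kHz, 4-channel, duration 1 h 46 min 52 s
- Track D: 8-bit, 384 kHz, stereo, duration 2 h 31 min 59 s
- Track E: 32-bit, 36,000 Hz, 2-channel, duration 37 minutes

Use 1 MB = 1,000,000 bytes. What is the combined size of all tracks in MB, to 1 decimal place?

Track A: 60,000 × 107 × 4 × 2 = 51,360,000 bytes.
Track B: exactly 14 minutes = 840 s; 176,400 × 840 × 4 × 8 = 4,741,632,000 bytes.
Track C: 1 h 46 min 52 s = 6,412 s; 48,000 × 6,412 × 1 × 4 = 1,231,104,000 bytes.
Track D: 2 h 31 min 59 s = 9,119 s; 384,000 × 9,119 × 1 × 2 = 7,003,392,000 bytes.
Track E: 37 minutes = 2,220 s; 36,000 × 2,220 × 4 × 2 = 639,360,000 bytes.
Total = 13,666,848,000 bytes = 13666.8 MB.

13666.8 MB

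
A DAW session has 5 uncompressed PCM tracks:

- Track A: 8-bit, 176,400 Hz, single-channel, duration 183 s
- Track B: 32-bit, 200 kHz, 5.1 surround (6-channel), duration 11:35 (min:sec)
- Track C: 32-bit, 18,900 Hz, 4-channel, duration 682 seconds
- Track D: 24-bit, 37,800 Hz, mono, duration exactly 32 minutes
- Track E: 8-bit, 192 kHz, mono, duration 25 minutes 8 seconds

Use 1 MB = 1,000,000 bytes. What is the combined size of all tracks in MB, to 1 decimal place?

Track A: 176,400 × 183 × 1 × 1 = 32,281,200 bytes.
Track B: 11:35 (min:sec) = 695 s; 200,000 × 695 × 4 × 6 = 3,336,000,000 bytes.
Track C: 18,900 × 682 × 4 × 4 = 206,236,800 bytes.
Track D: exactly 32 minutes = 1,920 s; 37,800 × 1,920 × 3 × 1 = 217,728,000 bytes.
Track E: 25 minutes 8 seconds = 1,508 s; 192,000 × 1,508 × 1 × 1 = 289,536,000 bytes.
Total = 4,081,782,000 bytes = 4081.8 MB.

4081.8 MB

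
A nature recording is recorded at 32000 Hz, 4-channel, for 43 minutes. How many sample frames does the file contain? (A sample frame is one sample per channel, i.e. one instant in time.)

43 minutes = 2,580 s.
32,000 samples/s × 2,580 s = 82,560,000 frames.

82,560,000 sample frames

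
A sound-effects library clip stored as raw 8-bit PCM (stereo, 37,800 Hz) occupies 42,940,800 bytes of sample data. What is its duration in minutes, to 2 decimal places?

Byte rate = 37,800 × 1 × 2 = 75,600 bytes/s.
Duration = 42,940,800 / 75,600 = 568 s.
568 s / 60 = 9.47 minutes.

9.47 minutes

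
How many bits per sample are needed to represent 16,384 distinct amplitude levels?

log2(16,384) = 14.

14 bits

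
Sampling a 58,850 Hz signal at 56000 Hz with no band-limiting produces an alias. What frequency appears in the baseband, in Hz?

2,850 Hz

Nyquist = 56,000/2 = 28,000 Hz; 58,850 Hz exceeds it.
Alias = |58,850 − 1×56,000| = |58,850 − 56,000| = 2,850 Hz.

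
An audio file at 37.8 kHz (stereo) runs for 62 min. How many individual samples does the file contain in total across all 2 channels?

62 min = 3,720 s.
37,800 × 3,720 s × 2 ch = 281,232,000 samples.

281,232,000 samples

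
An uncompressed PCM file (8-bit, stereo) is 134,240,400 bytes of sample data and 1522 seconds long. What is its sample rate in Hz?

44,100 Hz

Bytes = sample_rate × seconds × bytes_per_sample × channels.
sample_rate = 134,240,400 / (1,522 × 1 × 2) = 134,240,400 / 3,044 = 44,100 Hz.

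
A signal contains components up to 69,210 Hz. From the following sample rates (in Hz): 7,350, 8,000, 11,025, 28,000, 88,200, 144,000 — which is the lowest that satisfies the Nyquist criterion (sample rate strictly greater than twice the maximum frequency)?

144,000 Hz

Need sample rate > 2 × 69,210 = 138,420 Hz.
Lowest listed rate above 138,420 Hz is 144,000 Hz.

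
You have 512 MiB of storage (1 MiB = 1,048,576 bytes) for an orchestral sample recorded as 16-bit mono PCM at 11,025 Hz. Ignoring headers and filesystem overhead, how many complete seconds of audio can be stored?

24,347 seconds

Uncompressed byte rate = 11,025 × 2 × 1 = 22,050 bytes/s.
Capacity = 512 × 1,048,576 = 536,870,912 bytes.
536,870,912 / 22,050 ≈ 24347.89 s → 24,347 seconds.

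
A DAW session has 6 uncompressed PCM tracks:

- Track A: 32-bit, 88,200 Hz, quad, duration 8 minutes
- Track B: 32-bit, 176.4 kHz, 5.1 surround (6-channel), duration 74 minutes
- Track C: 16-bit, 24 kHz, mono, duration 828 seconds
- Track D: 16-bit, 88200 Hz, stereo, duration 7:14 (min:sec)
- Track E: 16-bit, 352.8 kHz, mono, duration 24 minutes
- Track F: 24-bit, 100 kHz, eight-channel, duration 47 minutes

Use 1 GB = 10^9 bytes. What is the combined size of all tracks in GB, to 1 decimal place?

27.5 GB

Track A: 8 minutes = 480 s; 88,200 × 480 × 4 × 4 = 677,376,000 bytes.
Track B: 74 minutes = 4,440 s; 176,400 × 4,440 × 4 × 6 = 18,797,184,000 bytes.
Track C: 24,000 × 828 × 2 × 1 = 39,744,000 bytes.
Track D: 7:14 (min:sec) = 434 s; 88,200 × 434 × 2 × 2 = 153,115,200 bytes.
Track E: 24 minutes = 1,440 s; 352,800 × 1,440 × 2 × 1 = 1,016,064,000 bytes.
Track F: 47 minutes = 2,820 s; 100,000 × 2,820 × 3 × 8 = 6,768,000,000 bytes.
Total = 27,451,483,200 bytes = 27.5 GB.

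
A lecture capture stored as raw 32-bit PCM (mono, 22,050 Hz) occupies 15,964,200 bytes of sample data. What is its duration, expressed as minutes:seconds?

Byte rate = 22,050 × 4 × 1 = 88,200 bytes/s.
Duration = 15,964,200 / 88,200 = 181 s.
181 s = 3:01.

3:01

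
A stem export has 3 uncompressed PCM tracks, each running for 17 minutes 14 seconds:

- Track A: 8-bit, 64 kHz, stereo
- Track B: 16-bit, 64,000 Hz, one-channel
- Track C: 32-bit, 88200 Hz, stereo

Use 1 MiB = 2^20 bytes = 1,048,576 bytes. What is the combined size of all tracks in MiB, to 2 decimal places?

948.23 MiB

17 minutes 14 seconds = 1,034 s.
Track A: 64,000 × 1,034 × 1 × 2 = 132,352,000 bytes.
Track B: 64,000 × 1,034 × 2 × 1 = 132,352,000 bytes.
Track C: 88,200 × 1,034 × 4 × 2 = 729,590,400 bytes.
Total = 994,294,400 bytes = 948.23 MiB.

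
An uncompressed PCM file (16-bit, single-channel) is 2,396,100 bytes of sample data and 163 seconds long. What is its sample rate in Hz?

7,350 Hz

Bytes = sample_rate × seconds × bytes_per_sample × channels.
sample_rate = 2,396,100 / (163 × 2 × 1) = 2,396,100 / 326 = 7,350 Hz.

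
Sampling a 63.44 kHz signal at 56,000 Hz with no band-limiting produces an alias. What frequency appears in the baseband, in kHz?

Nyquist = 56,000/2 = 28,000 Hz; 63,440 Hz exceeds it.
Alias = |63,440 − 1×56,000| = |63,440 − 56,000| = 7,440 Hz = 7.44 kHz.

7.44 kHz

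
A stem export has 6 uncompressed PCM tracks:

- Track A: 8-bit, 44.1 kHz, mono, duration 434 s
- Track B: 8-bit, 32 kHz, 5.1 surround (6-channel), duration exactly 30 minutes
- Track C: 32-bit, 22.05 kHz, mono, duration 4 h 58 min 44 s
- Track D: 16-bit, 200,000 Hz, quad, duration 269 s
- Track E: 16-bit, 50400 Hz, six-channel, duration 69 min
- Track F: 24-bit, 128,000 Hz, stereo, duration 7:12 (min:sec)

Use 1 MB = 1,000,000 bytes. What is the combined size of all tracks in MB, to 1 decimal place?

5211.7 MB

Track A: 44,100 × 434 × 1 × 1 = 19,139,400 bytes.
Track B: exactly 30 minutes = 1,800 s; 32,000 × 1,800 × 1 × 6 = 345,600,000 bytes.
Track C: 4 h 58 min 44 s = 17,924 s; 22,050 × 17,924 × 4 × 1 = 1,580,896,800 bytes.
Track D: 200,000 × 269 × 2 × 4 = 430,400,000 bytes.
Track E: 69 min = 4,140 s; 50,400 × 4,140 × 2 × 6 = 2,503,872,000 bytes.
Track F: 7:12 (min:sec) = 432 s; 128,000 × 432 × 3 × 2 = 331,776,000 bytes.
Total = 5,211,684,200 bytes = 5211.7 MB.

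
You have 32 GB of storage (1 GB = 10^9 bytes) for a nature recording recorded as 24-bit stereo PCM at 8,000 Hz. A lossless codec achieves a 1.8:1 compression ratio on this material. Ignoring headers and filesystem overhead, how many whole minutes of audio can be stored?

20,000 minutes

Uncompressed byte rate = 8,000 × 3 × 2 = 48,000 bytes/s.
After 1.8:1 compression, effective rate ≈ 26666.67 bytes/s.
Capacity = 32 × 1,000,000,000 = 32,000,000,000 bytes.
32,000,000,000 / effective rate ≈ 1200000 s → 20,000 minutes.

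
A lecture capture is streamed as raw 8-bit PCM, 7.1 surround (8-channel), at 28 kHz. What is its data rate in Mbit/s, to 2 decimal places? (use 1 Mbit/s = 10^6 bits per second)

1.79 Mbit/s

Bit rate = 28,000 × 8 × 8 = 1,792,000 bits/s.
= 1.79 Mbit/s.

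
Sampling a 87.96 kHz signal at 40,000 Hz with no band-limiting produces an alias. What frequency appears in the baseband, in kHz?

Nyquist = 40,000/2 = 20,000 Hz; 87,960 Hz exceeds it.
Alias = |87,960 − 2×40,000| = |87,960 − 80,000| = 7,960 Hz = 7.96 kHz.

7.96 kHz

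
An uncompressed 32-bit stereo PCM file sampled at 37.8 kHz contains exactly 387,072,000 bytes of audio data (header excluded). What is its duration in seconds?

Byte rate = 37,800 × 4 × 2 = 302,400 bytes/s.
Duration = 387,072,000 / 302,400 = 1,280 s.

1,280 seconds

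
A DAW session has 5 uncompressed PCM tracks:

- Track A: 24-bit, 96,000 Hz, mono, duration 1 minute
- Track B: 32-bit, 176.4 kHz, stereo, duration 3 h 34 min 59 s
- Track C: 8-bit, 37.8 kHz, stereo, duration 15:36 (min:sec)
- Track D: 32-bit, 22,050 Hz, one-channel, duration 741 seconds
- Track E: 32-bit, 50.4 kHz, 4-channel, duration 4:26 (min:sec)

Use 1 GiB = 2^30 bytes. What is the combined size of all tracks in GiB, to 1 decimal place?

17.3 GiB

Track A: 1 minute = 60 s; 96,000 × 60 × 3 × 1 = 17,280,000 bytes.
Track B: 3 h 34 min 59 s = 12,899 s; 176,400 × 12,899 × 4 × 2 = 18,203,068,800 bytes.
Track C: 15:36 (min:sec) = 936 s; 37,800 × 936 × 1 × 2 = 70,761,600 bytes.
Track D: 22,050 × 741 × 4 × 1 = 65,356,200 bytes.
Track E: 4:26 (min:sec) = 266 s; 50,400 × 266 × 4 × 4 = 214,502,400 bytes.
Total = 18,570,969,000 bytes = 17.3 GiB.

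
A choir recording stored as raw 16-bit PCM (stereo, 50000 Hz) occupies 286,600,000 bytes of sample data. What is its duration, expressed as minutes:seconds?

23:53

Byte rate = 50,000 × 2 × 2 = 200,000 bytes/s.
Duration = 286,600,000 / 200,000 = 1,433 s.
1,433 s = 23:53.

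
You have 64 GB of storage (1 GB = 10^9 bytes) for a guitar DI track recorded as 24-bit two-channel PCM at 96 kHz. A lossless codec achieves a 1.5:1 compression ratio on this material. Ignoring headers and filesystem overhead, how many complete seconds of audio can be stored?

Uncompressed byte rate = 96,000 × 3 × 2 = 576,000 bytes/s.
After 1.5:1 compression, effective rate ≈ 384000 bytes/s.
Capacity = 64 × 1,000,000,000 = 64,000,000,000 bytes.
64,000,000,000 / effective rate ≈ 166666.67 s → 166,666 seconds.

166,666 seconds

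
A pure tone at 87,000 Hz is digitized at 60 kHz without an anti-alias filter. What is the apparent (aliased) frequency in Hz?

27,000 Hz

Nyquist = 60,000/2 = 30,000 Hz; 87,000 Hz exceeds it.
Alias = |87,000 − 1×60,000| = |87,000 − 60,000| = 27,000 Hz.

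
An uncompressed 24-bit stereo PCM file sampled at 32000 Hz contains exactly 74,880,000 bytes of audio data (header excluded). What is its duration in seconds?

390 seconds

Byte rate = 32,000 × 3 × 2 = 192,000 bytes/s.
Duration = 74,880,000 / 192,000 = 390 s.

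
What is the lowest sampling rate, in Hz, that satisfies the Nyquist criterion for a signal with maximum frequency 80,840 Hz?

161,680 Hz

Minimum sample rate = 2 × 80,840 Hz = 161,680 Hz.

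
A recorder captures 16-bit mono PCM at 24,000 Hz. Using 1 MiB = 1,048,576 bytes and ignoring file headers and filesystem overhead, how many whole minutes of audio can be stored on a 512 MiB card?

Uncompressed byte rate = 24,000 × 2 × 1 = 48,000 bytes/s.
Capacity = 512 × 1,048,576 = 536,870,912 bytes.
536,870,912 / 48,000 ≈ 11184.81 s → 186 minutes.

186 minutes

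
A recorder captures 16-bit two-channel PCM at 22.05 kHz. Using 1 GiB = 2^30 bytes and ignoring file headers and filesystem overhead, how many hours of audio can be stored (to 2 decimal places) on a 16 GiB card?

Uncompressed byte rate = 22,050 × 2 × 2 = 88,200 bytes/s.
Capacity = 16 × 1,073,741,824 = 17,179,869,184 bytes.
17,179,869,184 / 88,200 ≈ 194783.1 s → 54.11 hours.

54.11 hours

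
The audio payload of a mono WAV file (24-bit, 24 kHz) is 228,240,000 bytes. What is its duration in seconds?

3,170 seconds

Byte rate = 24,000 × 3 × 1 = 72,000 bytes/s.
Duration = 228,240,000 / 72,000 = 3,170 s.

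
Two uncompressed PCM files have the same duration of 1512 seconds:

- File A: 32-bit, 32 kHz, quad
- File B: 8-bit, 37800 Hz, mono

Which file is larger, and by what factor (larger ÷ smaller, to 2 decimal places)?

File A, by a factor of 13.54

File A: 32,000 × 4 × 4 = 512,000 bytes/s.
File B: 37,800 × 1 × 1 = 37,800 bytes/s.
File A is larger; ratio = 774,144,000 / 57,153,600 = 13.54.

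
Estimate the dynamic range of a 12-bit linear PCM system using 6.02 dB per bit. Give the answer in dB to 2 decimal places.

72.24 dB

12 × 6.02 = 72.24 dB.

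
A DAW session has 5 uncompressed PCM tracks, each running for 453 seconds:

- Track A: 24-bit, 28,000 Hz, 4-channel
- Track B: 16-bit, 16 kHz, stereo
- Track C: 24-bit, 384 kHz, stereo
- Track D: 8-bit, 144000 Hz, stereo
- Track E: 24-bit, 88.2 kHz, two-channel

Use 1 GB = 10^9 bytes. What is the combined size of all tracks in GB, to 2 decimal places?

Track A: 28,000 × 453 × 3 × 4 = 152,208,000 bytes.
Track B: 16,000 × 453 × 2 × 2 = 28,992,000 bytes.
Track C: 384,000 × 453 × 3 × 2 = 1,043,712,000 bytes.
Track D: 144,000 × 453 × 1 × 2 = 130,464,000 bytes.
Track E: 88,200 × 453 × 3 × 2 = 239,727,600 bytes.
Total = 1,595,103,600 bytes = 1.60 GB.

1.60 GB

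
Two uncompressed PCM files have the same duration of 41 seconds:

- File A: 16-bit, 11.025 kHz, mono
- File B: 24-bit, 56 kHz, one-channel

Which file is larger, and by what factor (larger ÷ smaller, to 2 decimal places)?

File A: 11,025 × 2 × 1 = 22,050 bytes/s.
File B: 56,000 × 3 × 1 = 168,000 bytes/s.
File B is larger; ratio = 6,888,000 / 904,050 = 7.62.

File B, by a factor of 7.62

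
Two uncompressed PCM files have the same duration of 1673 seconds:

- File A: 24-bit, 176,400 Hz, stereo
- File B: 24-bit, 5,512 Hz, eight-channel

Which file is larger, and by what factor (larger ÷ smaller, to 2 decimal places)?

File A, by a factor of 8.00

File A: 176,400 × 3 × 2 = 1,058,400 bytes/s.
File B: 5,512 × 3 × 8 = 132,288 bytes/s.
File A is larger; ratio = 1,770,703,200 / 221,317,824 = 8.00.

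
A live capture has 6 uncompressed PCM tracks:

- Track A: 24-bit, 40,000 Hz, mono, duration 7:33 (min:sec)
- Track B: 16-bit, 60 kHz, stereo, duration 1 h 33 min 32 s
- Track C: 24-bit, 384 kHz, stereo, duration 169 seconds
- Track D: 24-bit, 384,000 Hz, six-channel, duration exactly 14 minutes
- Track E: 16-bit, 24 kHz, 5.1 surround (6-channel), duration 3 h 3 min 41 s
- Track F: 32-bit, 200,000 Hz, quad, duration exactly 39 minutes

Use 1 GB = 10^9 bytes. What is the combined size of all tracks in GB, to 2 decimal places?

Track A: 7:33 (min:sec) = 453 s; 40,000 × 453 × 3 × 1 = 54,360,000 bytes.
Track B: 1 h 33 min 32 s = 5,612 s; 60,000 × 5,612 × 2 × 2 = 1,346,880,000 bytes.
Track C: 384,000 × 169 × 3 × 2 = 389,376,000 bytes.
Track D: exactly 14 minutes = 840 s; 384,000 × 840 × 3 × 6 = 5,806,080,000 bytes.
Track E: 3 h 3 min 41 s = 11,021 s; 24,000 × 11,021 × 2 × 6 = 3,174,048,000 bytes.
Track F: exactly 39 minutes = 2,340 s; 200,000 × 2,340 × 4 × 4 = 7,488,000,000 bytes.
Total = 18,258,744,000 bytes = 18.26 GB.

18.26 GB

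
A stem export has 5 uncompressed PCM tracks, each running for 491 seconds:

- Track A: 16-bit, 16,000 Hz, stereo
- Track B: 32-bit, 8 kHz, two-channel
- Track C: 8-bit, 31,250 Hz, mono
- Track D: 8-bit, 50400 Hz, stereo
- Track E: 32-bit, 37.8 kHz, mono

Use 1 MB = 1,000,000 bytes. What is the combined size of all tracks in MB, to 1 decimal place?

Track A: 16,000 × 491 × 2 × 2 = 31,424,000 bytes.
Track B: 8,000 × 491 × 4 × 2 = 31,424,000 bytes.
Track C: 31,250 × 491 × 1 × 1 = 15,343,750 bytes.
Track D: 50,400 × 491 × 1 × 2 = 49,492,800 bytes.
Track E: 37,800 × 491 × 4 × 1 = 74,239,200 bytes.
Total = 201,923,750 bytes = 201.9 MB.

201.9 MB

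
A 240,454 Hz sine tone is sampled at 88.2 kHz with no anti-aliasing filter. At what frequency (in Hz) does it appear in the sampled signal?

Nyquist = 88,200/2 = 44,100 Hz; 240,454 Hz exceeds it.
Alias = |240,454 − 3×88,200| = |240,454 − 264,600| = 24,146 Hz.

24,146 Hz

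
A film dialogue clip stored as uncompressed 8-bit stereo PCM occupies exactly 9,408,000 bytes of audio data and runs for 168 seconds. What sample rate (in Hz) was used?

28,000 Hz

Bytes = sample_rate × seconds × bytes_per_sample × channels.
sample_rate = 9,408,000 / (168 × 1 × 2) = 9,408,000 / 336 = 28,000 Hz.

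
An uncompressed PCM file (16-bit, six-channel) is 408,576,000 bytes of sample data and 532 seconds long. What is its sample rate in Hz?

64,000 Hz

Bytes = sample_rate × seconds × bytes_per_sample × channels.
sample_rate = 408,576,000 / (532 × 2 × 6) = 408,576,000 / 6,384 = 64,000 Hz.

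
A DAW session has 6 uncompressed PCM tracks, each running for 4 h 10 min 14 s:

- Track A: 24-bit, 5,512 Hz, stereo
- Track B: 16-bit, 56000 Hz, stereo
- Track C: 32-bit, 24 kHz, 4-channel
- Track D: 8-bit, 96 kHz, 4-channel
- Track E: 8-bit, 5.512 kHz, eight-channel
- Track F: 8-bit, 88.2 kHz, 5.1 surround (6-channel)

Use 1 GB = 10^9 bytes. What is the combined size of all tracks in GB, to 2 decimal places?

4 h 10 min 14 s = 15,014 s.
Track A: 5,512 × 15,014 × 3 × 2 = 496,543,008 bytes.
Track B: 56,000 × 15,014 × 2 × 2 = 3,363,136,000 bytes.
Track C: 24,000 × 15,014 × 4 × 4 = 5,765,376,000 bytes.
Track D: 96,000 × 15,014 × 1 × 4 = 5,765,376,000 bytes.
Track E: 5,512 × 15,014 × 1 × 8 = 662,057,344 bytes.
Track F: 88,200 × 15,014 × 1 × 6 = 7,945,408,800 bytes.
Total = 23,997,897,152 bytes = 24.00 GB.

24.00 GB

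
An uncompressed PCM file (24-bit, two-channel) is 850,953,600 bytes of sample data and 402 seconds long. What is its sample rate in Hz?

352,800 Hz

Bytes = sample_rate × seconds × bytes_per_sample × channels.
sample_rate = 850,953,600 / (402 × 3 × 2) = 850,953,600 / 2,412 = 352,800 Hz.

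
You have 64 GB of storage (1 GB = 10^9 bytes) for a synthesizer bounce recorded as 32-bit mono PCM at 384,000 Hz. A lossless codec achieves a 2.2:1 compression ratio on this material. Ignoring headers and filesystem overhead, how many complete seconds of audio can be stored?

91,666 seconds

Uncompressed byte rate = 384,000 × 4 × 1 = 1,536,000 bytes/s.
After 2.2:1 compression, effective rate ≈ 698181.82 bytes/s.
Capacity = 64 × 1,000,000,000 = 64,000,000,000 bytes.
64,000,000,000 / effective rate ≈ 91666.67 s → 91,666 seconds.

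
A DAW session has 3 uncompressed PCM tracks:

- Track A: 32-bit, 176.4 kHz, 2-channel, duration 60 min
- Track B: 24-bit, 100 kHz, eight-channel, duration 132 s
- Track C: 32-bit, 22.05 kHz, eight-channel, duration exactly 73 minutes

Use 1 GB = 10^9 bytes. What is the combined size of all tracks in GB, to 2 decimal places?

8.49 GB

Track A: 60 min = 3,600 s; 176,400 × 3,600 × 4 × 2 = 5,080,320,000 bytes.
Track B: 100,000 × 132 × 3 × 8 = 316,800,000 bytes.
Track C: exactly 73 minutes = 4,380 s; 22,050 × 4,380 × 4 × 8 = 3,090,528,000 bytes.
Total = 8,487,648,000 bytes = 8.49 GB.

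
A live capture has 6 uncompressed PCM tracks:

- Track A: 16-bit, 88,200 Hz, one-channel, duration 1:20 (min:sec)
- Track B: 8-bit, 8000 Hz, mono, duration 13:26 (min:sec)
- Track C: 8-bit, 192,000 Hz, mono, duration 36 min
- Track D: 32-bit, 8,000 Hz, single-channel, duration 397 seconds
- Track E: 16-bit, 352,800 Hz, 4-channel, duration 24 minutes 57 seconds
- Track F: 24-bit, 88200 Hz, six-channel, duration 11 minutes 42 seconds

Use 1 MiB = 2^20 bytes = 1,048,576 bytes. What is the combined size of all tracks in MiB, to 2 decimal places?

Track A: 1:20 (min:sec) = 80 s; 88,200 × 80 × 2 × 1 = 14,112,000 bytes.
Track B: 13:26 (min:sec) = 806 s; 8,000 × 806 × 1 × 1 = 6,448,000 bytes.
Track C: 36 min = 2,160 s; 192,000 × 2,160 × 1 × 1 = 414,720,000 bytes.
Track D: 8,000 × 397 × 4 × 1 = 12,704,000 bytes.
Track E: 24 minutes 57 seconds = 1,497 s; 352,800 × 1,497 × 2 × 4 = 4,225,132,800 bytes.
Track F: 11 minutes 42 seconds = 702 s; 88,200 × 702 × 3 × 6 = 1,114,495,200 bytes.
Total = 5,787,612,000 bytes = 5519.50 MiB.

5519.50 MiB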